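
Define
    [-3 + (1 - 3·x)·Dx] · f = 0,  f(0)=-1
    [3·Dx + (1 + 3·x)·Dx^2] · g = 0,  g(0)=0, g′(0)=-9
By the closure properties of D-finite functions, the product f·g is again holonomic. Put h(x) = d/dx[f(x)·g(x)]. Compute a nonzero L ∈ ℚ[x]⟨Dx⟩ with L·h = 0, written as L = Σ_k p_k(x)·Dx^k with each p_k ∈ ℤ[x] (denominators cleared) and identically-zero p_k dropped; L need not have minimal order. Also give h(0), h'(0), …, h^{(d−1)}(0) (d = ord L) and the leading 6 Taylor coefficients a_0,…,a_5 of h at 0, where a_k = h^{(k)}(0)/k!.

f: a_k = -1, -3, -9, -27, -81, -243, …
g: a_k = 0, -9, 27/2, -27, 243/4, -729/5, …
h₀=f·g: eliminate ⇒ L₀, order ≤ 1·2.
h₀' ⇒ L via d/dx closure of L₀.
L = 36 + (3 + 45·x)·Dx + (-1 + 9·x^2)·Dx^2  (order 2).
h: a_k = 9, 27, 405/2, 567, 11421/4, 80919/10, …
ICs: h(0) = 9, h′(0) = 27.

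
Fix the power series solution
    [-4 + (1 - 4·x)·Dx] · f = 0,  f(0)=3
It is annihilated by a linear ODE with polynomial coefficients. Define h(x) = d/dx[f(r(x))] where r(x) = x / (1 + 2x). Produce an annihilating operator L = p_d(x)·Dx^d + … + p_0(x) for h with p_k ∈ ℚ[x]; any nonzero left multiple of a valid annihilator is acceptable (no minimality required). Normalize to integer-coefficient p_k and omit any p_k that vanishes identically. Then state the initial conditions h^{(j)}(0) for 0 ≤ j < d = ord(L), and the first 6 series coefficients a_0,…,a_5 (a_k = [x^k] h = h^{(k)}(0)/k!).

f: a_k = 3, 12, 48, 192, 768, 3072, …
Substitute x→r, Dx→(1/r')Dx; clear ⇒ L₀.
h₀' ⇒ L via d/dx closure of L₀.
L = 4 + (-1 + 2·x)·Dx  (order 1).
h: a_k = 12, 48, 144, 384, 960, 2304, …
ICs: h(0) = 12.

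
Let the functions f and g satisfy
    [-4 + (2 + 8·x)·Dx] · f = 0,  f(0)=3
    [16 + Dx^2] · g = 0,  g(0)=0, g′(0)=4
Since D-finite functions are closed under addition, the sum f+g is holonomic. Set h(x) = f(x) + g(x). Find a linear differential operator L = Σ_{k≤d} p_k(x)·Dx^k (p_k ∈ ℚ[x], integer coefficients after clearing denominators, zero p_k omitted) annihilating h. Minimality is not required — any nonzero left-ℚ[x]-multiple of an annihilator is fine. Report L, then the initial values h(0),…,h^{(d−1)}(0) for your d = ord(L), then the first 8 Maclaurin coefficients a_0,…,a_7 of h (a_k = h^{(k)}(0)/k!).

f: a_k = 3, 6, -6, 12, -30, 84, -252, 792, …
g: a_k = 0, 4, 0, -32/3, 0, 128/15, 0, -1024/315, …
h₀=f+g: left-lcm gives L₀, ord ≤ 3.
L = (-224 - 1024·x - 2048·x^2) + (48 + 704·x + 3072·x^2 + 4096·x^3)·Dx + (-14 - 64·x - 128·x^2)·Dx^2 + (3 + 44·x + 192·x^2 + 256·x^3)·Dx^3  (order 3).
h: a_k = 3, 10, -6, 4/3, -30, 1388/15, -252, 248456/315, …
ICs: h(0) = 3, h′(0) = 10, h′′(0) = -12.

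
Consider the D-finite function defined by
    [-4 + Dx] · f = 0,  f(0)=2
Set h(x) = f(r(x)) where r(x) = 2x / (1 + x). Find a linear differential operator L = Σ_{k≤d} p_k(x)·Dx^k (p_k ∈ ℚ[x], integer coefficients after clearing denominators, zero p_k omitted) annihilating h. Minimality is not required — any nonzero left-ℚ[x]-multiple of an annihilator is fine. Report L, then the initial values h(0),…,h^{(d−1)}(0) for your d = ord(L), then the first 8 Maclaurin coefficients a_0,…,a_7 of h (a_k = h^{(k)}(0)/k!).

L = -8 + (1 + 2·x + x^2)·Dx  (order 1).
h: a_k = 2, 16, 48, 176/3, 16/3, -176/5, 368/45, 6448/315, …
ICs: h(0) = 2.

f: a_k = 2, 8, 16, 64/3, 64/3, 256/15, 512/45, 2048/315, …
Substitute x→r, Dx→(1/r')Dx; clear ⇒ L₀.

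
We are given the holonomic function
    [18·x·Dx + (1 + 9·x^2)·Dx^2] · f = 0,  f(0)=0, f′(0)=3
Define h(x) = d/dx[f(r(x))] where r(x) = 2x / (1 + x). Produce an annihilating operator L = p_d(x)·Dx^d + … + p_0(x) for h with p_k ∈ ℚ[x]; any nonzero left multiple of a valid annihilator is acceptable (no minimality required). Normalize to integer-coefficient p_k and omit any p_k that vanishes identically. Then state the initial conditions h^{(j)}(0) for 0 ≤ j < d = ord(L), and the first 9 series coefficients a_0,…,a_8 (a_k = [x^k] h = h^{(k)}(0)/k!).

f: a_k = 0, 3, 0, -9, 0, 243/5, 0, -2187/7, 0, …
Change of var in L_f (x↦r) gives L₀.
h=h₀': d/dx-closure on L₀ ⇒ L.
L = (2 + 74·x) + (1 + 2·x + 37·x^2)·Dx  (order 1).
h: a_k = 6, -12, -198, 840, 5646, -42372, -124158, 1816080, 961686, …
ICs: h(0) = 6.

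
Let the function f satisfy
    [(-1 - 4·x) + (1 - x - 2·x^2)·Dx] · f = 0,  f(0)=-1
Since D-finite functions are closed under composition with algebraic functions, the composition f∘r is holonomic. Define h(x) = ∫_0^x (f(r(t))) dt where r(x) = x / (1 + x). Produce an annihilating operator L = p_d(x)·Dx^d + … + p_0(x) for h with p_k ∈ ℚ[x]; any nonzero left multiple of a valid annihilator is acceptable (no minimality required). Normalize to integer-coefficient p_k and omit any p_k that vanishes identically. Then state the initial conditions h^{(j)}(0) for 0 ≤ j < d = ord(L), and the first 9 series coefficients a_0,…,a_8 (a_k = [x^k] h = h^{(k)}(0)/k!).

L = (1 + 5·x)·Dx + (-1 - 2·x + x^2 + 2·x^3)·Dx^2  (order 2).
h: a_k = 0, -1, -1/2, -2/3, 0, -4/5, 2/3, -12/7, 5/2, …
ICs: h(0) = 0, h′(0) = -1.

f: a_k = -1, -1, -3, -5, -11, -21, -43, -85, -171, …
f∘r: x↦r, Dx↦Dx/r' in L_f ⇒ L₀.
h=∫h₀ ⇒ L = L₀·Dx.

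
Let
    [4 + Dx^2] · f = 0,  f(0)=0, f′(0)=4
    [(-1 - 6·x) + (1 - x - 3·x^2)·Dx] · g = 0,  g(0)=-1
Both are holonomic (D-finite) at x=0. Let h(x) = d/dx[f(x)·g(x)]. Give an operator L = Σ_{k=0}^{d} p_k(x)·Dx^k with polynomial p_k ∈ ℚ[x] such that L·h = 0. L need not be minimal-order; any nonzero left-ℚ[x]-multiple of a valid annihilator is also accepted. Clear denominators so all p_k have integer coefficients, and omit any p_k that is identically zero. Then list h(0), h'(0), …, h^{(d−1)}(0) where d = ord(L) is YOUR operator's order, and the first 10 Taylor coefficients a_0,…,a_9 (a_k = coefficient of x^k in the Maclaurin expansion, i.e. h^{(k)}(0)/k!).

f: a_k = 0, 4, 0, -8/3, 0, 8/15, 0, -16/315, 0, 8/2835, …
g: a_k = -1, -1, -4, -7, -19, -40, -97, -217, -508, -1159, …
h₀=f·g: eliminate ⇒ L₀, order ≤ 2·1.
Derive L from L₀ (diff closure).
L = (10 - 16·x - 40·x^2 + 48·x^3 + 72·x^4) + (5 + 34·x + 36·x^2 + 72·x^3)·Dx + (-1 - x - x^2 + 12·x^3 + 18·x^4)·Dx^2  (order 2).
h: a_k = -4, -8, -40, -304/3, -988/3, -4256/5, -106916/45, -385568/63, -1011112/63, -23124040/567, …
ICs: h(0) = -4, h′(0) = -8.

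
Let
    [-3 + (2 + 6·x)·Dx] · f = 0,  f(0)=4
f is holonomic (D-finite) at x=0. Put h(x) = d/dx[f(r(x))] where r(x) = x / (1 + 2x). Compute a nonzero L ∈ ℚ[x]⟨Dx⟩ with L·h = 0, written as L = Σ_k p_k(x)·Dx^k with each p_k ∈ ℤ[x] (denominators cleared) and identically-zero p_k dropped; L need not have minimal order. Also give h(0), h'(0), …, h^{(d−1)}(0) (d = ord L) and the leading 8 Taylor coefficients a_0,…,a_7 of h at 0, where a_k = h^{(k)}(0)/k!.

L = (-11 - 40·x) + (-2 - 14·x - 20·x^2)·Dx  (order 1).
h: a_k = 6, -33, 585/4, -4965/8, 169545/64, -1477503/128, 26328981/512, -239121645/1024, …
ICs: h(0) = 6.

f: a_k = 4, 6, -9/2, 27/4, -405/32, 1701/64, -15309/256, 72171/512, …
L₀ from L_f via x↦r, Dx↦r'^{-1}Dx.
Differentiate: ansatz ord ≤ ord L₀ ⇒ L.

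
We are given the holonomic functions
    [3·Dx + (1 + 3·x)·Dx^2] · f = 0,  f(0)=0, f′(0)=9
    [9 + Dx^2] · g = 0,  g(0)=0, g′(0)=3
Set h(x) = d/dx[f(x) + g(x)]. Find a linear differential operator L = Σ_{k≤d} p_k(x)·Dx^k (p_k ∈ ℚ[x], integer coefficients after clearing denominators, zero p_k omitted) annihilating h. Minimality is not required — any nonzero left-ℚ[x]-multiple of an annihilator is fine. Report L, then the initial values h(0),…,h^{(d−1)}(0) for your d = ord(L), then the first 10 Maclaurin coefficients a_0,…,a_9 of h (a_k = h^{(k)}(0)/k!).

L = (63 + 54·x + 81·x^2) + (9 + 45·x + 81·x^2 + 81·x^3)·Dx + (7 + 6·x + 9·x^2)·Dx^2 + (1 + 5·x + 9·x^2 + 9·x^3)·Dx^3  (order 3).
h: a_k = 12, -27, 135/2, -243, 5913/8, -2187, 524637/80, -19683, 264541707/4480, -177147, …
ICs: h(0) = 12, h′(0) = -27, h′′(0) = 135.

f: a_k = 0, 9, -27/2, 27, -243/4, 729/5, -729/2, 6561/7, -19683/8, 6561, …
g: a_k = 0, 3, 0, -9/2, 0, 81/40, 0, -243/560, 0, 243/4480, …
Sum ⇒ L₀ = lclm(L_f,L_g) in ℚ(x)⟨Dx⟩.
Derive L from L₀ (diff closure).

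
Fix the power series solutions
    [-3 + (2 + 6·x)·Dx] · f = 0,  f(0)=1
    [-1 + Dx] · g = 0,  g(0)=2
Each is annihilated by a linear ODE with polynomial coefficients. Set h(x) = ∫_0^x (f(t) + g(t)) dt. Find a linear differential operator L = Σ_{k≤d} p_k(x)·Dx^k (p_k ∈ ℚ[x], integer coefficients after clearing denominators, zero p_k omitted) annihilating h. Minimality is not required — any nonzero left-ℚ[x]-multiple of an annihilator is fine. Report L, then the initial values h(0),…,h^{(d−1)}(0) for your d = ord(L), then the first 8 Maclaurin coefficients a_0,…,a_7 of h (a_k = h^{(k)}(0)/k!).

L = (15 + 18·x)·Dx + (-13 - 24·x - 36·x^2)·Dx^2 + (-2 + 6·x + 36·x^2)·Dx^3  (order 3).
h: a_k = 0, 3, 7/4, -1/24, 97/192, -1183/1920, 25579/23040, -688777/322560, …
ICs: h(0) = 0, h′(0) = 3, h′′(0) = 7/2.

f: a_k = 1, 3/2, -9/8, 27/16, -405/128, 1701/256, -15309/1024, 72171/2048, …
g: a_k = 2, 2, 1, 1/3, 1/12, 1/60, 1/360, 1/2520, …
L₀ := lclm(L_f,L_g); ord L₀ ≤ 1+1.
h=∫h₀ ⇒ L = L₀·Dx.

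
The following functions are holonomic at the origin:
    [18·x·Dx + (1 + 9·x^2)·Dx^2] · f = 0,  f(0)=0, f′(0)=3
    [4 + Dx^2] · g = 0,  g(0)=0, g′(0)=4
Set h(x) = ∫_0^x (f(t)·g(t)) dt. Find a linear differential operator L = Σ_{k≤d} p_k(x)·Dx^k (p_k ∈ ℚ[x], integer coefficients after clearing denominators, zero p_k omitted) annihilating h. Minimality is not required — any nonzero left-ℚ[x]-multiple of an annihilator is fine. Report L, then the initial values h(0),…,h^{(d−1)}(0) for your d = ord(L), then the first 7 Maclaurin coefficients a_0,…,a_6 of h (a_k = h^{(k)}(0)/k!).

L = (2080 + 50256·x^2 + 89424·x^4 + 186624·x^6 + 419904·x^8)·Dx + (3168·x + 38880·x^3 + 139968·x^5 + 419904·x^7)·Dx^2 + (572 + 13788·x^2 + 33048·x^4 + 93312·x^6 + 209952·x^8)·Dx^3 + (792·x + 9720·x^3 + 34992·x^5 + 104976·x^7)·Dx^4 + (13 + 306·x^2 + 2673·x^4 + 11664·x^6 + 26244·x^8)·Dx^5  (order 5).
h: a_k = 0, 0, 0, 4, 0, -44/5, 0, …
ICs: h(0) = 0, h′(0) = 0, h′′(0) = 0, h′′′(0) = 24, h′′′′(0) = 0.

f: a_k = 0, 3, 0, -9, 0, 243/5, 0, …
g: a_k = 0, 4, 0, -8/3, 0, 8/15, 0, …
L₀ := L_f ⊗_s L_g (sym. prod.), ord ≤ 4.
∫: right-multiply L₀ by Dx.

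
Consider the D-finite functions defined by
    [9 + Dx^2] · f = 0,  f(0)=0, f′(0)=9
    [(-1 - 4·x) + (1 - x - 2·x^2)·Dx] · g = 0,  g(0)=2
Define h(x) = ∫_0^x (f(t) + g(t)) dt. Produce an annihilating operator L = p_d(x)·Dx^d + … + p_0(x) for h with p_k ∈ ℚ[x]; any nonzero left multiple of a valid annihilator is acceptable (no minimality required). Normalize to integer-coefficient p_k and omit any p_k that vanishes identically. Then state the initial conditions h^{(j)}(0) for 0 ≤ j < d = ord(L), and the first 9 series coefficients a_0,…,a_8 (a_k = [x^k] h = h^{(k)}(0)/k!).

f: a_k = 0, 9, 0, -27/2, 0, 243/40, 0, -729/560, 0, …
g: a_k = 2, 2, 6, 10, 22, 42, 86, 170, 342, …
Sum ⇒ L₀ = lclm(L_f,L_g) in ℚ(x)⟨Dx⟩.
h=∫₀ˣh₀: take L = L₀·Dx.
L = (-117 - 486·x - 135·x^2 - 360·x^3 - 540·x^4 - 432·x^5)·Dx + (45 - 63·x - 81·x^2 + 153·x^3 + 18·x^4 - 324·x^5 - 216·x^6)·Dx^2 + (-13 - 54·x - 15·x^2 - 40·x^3 - 60·x^4 - 48·x^5)·Dx^3 + (5 - 7·x - 9·x^2 + 17·x^3 + 2·x^4 - 36·x^5 - 24·x^6)·Dx^4  (order 4).
h: a_k = 0, 2, 11/2, 2, -7/8, 22/5, 641/80, 86/7, 94471/4480, …
ICs: h(0) = 0, h′(0) = 2, h′′(0) = 11, h′′′(0) = 12.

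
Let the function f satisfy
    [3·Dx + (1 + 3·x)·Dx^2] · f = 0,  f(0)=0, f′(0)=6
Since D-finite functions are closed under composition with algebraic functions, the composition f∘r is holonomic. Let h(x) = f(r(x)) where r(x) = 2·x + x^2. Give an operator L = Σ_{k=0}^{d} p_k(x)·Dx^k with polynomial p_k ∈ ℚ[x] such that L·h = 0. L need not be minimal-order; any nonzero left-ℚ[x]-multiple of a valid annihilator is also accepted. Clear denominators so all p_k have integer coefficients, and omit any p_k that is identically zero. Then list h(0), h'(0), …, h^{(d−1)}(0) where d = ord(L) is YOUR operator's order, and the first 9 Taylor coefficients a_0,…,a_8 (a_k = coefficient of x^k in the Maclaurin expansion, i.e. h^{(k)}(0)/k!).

L = (5 + 6·x + 3·x^2)·Dx + (1 + 7·x + 9·x^2 + 3·x^3)·Dx^2  (order 2).
h: a_k = 0, 12, -30, 108, -441, 9612/5, -8730, 285444/7, -388881/2, …
ICs: h(0) = 0, h′(0) = 12.

f: a_k = 0, 6, -9, 18, -81/2, 486/5, -243, 4374/7, -6561/4, …
Substitute x→r, Dx→(1/r')Dx; clear ⇒ L₀.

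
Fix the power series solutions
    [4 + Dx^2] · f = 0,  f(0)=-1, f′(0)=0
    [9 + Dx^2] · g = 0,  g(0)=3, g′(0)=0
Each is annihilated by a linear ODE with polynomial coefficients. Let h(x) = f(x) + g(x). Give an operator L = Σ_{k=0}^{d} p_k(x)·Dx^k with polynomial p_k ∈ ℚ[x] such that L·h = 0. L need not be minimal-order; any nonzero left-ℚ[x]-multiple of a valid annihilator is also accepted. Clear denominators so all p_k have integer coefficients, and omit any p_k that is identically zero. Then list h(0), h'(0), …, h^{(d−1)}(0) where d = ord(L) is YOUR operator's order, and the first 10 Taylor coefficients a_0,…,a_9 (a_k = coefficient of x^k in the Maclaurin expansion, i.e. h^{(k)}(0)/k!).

f: a_k = -1, 0, 2, 0, -2/3, 0, 4/45, 0, -2/315, 0, …
g: a_k = 3, 0, -27/2, 0, 81/8, 0, -243/80, 0, 2187/4480, 0, …
f+g: L₀ = lclm(L_f,L_g), ord ≤ 2+2.
L = 36 + 13·Dx^2 + Dx^4  (order 4).
h: a_k = 2, 0, -23/2, 0, 227/24, 0, -2123/720, 0, 19427/40320, 0, …
ICs: h(0) = 2, h′(0) = 0, h′′(0) = -23, h′′′(0) = 0.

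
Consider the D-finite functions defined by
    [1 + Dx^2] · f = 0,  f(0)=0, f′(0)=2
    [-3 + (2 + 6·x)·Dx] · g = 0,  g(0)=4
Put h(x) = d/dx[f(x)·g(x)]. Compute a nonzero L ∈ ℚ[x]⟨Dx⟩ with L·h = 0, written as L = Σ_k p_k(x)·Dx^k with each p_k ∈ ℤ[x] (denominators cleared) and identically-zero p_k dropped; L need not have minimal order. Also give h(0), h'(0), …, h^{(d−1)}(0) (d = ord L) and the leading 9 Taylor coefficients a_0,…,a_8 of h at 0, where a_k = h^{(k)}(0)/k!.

L = (133 + 2352·x + 4104·x^2 + 1728·x^3 + 1296·x^4) + (276 + 540·x - 1296·x^2 - 1296·x^3)·Dx + (124 + 840·x + 1836·x^2 + 1728·x^3 + 1296·x^4)·Dx^2  (order 2).
h: a_k = 8, 24, -31, 46, -5699/48, 24483/80, -4655323/5760, 1468555/672, -7750542983/1290240, …
ICs: h(0) = 8, h′(0) = 24.

f: a_k = 0, 2, 0, -1/3, 0, 1/60, 0, -1/2520, 0, …
g: a_k = 4, 6, -9/2, 27/4, -405/32, 1701/64, -15309/256, 72171/512, -2814669/8192, …
Product ⇒ symmetric product L₀, ord ≤ 2.
Derive L from L₀ (diff closure).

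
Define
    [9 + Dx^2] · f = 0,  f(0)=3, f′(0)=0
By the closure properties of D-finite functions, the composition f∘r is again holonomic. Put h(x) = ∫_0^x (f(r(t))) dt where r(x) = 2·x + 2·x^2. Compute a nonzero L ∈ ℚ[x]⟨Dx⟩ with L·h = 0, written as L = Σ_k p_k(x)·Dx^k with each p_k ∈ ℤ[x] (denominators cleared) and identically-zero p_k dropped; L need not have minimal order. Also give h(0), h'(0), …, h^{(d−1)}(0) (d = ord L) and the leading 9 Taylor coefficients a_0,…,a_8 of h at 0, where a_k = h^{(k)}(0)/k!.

f: a_k = 3, 0, -27/2, 0, 81/8, 0, -243/80, 0, 2187/4480, …
h₀=f(r): pull back L_f along r ⇒ L₀.
∫: right-multiply L₀ by Dx.
L = (36 + 216·x + 432·x^2 + 288·x^3)·Dx - 2·Dx^2 + (1 + 2·x)·Dx^3  (order 3).
h: a_k = 0, 3, 0, -18, -27, 108/5, 108, 3888/35, -324/5, …
ICs: h(0) = 0, h′(0) = 3, h′′(0) = 0.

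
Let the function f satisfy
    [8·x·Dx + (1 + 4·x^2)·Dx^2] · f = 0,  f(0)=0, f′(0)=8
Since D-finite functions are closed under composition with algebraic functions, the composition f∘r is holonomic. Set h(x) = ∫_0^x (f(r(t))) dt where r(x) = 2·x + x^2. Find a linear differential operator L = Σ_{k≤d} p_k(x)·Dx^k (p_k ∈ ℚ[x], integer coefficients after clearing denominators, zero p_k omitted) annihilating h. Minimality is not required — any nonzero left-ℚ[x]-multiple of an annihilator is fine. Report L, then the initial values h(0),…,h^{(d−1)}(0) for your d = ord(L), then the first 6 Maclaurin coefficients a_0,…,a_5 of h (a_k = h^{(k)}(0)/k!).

L = (-1 + 32·x + 64·x^2 + 48·x^3 + 12·x^4)·Dx^2 + (1 + x + 16·x^2 + 32·x^3 + 20·x^4 + 4·x^5)·Dx^3  (order 3).
h: a_k = 0, 0, 8, 8/3, -64/3, -128/5, …
ICs: h(0) = 0, h′(0) = 0, h′′(0) = 16.

f: a_k = 0, 8, 0, -32/3, 0, 128/5, …
h₀=f(r): pull back L_f along r ⇒ L₀.
h=∫₀ˣh₀: take L = L₀·Dx.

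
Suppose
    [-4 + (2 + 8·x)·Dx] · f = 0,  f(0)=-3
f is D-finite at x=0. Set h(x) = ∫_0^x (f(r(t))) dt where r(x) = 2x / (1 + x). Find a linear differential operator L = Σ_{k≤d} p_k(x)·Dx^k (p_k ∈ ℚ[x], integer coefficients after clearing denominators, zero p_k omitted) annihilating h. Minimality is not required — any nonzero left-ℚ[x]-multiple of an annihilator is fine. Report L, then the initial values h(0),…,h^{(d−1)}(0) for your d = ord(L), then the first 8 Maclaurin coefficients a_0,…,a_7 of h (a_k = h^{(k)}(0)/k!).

f: a_k = -3, -6, 6, -12, 30, -84, 252, -792, …
f∘r: x↦r, Dx↦Dx/r' in L_f ⇒ L₀.
h=∫h₀ ⇒ L = L₀·Dx.
L = -4·Dx + (1 + 10·x + 9·x^2)·Dx^2  (order 2).
h: a_k = 0, -3, -6, 12, -39, 852/5, -882, 35460/7, …
ICs: h(0) = 0, h′(0) = -3.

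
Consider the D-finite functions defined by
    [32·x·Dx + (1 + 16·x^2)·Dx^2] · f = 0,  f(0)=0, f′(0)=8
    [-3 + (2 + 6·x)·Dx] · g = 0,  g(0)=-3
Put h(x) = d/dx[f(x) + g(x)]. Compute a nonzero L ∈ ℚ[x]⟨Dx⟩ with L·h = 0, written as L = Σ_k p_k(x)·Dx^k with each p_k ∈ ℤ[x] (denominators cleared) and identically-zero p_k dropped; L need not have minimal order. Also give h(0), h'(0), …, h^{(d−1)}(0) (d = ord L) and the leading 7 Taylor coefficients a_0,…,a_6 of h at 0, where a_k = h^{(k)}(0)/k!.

L = (-192 - 1440·x + 9216·x^2 + 13824·x^3) + (-155 - 768·x + 4128·x^2 + 36864·x^3 + 48384·x^4)·Dx + (-6 + 110·x + 576·x^2 + 2624·x^3 + 10752·x^4 + 13824·x^5)·Dx^2  (order 2).
h: a_k = 7/2, 27/4, -2291/16, 1215/32, 498773/256, 137781/512, -68624455/2048, …
ICs: h(0) = 7/2, h′(0) = 27/4.

f: a_k = 0, 8, 0, -128/3, 0, 2048/5, 0, …
g: a_k = -3, -9/2, 27/8, -81/16, 1215/128, -5103/256, 45927/1024, …
Sum ⇒ L₀ = lclm(L_f,L_g) in ℚ(x)⟨Dx⟩.
h₀' ⇒ L via d/dx closure of L₀.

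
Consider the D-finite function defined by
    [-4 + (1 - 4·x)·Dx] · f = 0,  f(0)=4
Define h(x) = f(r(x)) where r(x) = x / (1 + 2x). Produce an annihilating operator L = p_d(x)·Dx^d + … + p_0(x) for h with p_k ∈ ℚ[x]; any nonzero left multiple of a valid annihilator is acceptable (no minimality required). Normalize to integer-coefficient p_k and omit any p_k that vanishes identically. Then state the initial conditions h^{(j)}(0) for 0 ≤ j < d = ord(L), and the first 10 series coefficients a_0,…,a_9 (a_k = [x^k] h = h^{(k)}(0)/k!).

f: a_k = 4, 16, 64, 256, 1024, 4096, 16384, 65536, 262144, 1048576, …
L₀ from L_f via x↦r, Dx↦r'^{-1}Dx.
L = 4 + (-1 + 4·x^2)·Dx  (order 1).
h: a_k = 4, 16, 32, 64, 128, 256, 512, 1024, 2048, 4096, …
ICs: h(0) = 4.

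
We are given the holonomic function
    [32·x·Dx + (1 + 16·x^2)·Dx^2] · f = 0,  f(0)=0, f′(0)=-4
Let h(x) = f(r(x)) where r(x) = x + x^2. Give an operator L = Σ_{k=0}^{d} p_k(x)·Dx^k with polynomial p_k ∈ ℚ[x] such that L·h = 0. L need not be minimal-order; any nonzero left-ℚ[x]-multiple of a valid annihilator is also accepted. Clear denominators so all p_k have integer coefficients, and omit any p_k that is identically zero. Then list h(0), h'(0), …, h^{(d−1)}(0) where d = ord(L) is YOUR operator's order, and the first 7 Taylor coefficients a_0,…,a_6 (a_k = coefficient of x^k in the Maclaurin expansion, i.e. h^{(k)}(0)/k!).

f: a_k = 0, -4, 0, 64/3, 0, -1024/5, 0, …
f∘r: x↦r, Dx↦Dx/r' in L_f ⇒ L₀.
L = (-2 + 32·x + 128·x^2 + 192·x^3 + 96·x^4)·Dx + (1 + 2·x + 16·x^2 + 64·x^3 + 80·x^4 + 32·x^5)·Dx^2  (order 2).
h: a_k = 0, -4, -4, 64/3, 64, -704/5, -3008/3, …
ICs: h(0) = 0, h′(0) = -4.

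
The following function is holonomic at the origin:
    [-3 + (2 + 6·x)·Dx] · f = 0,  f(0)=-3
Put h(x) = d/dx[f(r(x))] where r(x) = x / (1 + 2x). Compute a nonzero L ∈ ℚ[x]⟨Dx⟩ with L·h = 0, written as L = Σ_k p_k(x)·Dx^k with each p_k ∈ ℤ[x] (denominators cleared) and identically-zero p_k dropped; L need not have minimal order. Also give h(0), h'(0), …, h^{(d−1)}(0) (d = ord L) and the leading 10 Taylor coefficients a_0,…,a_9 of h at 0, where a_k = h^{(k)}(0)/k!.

L = (-11 - 40·x) + (-2 - 14·x - 20·x^2)·Dx  (order 1).
h: a_k = -9/2, 99/4, -1755/16, 14895/32, -508635/256, 4432509/512, -78986943/2048, 717364935/4096, -52916956155/65536, 493641621585/131072, …
ICs: h(0) = -9/2.

f: a_k = -3, -9/2, 27/8, -81/16, 1215/128, -5103/256, 45927/1024, -216513/2048, 8444007/32768, -42220035/65536, …
f∘r: x↦r, Dx↦Dx/r' in L_f ⇒ L₀.
h=h₀': d/dx-closure on L₀ ⇒ L.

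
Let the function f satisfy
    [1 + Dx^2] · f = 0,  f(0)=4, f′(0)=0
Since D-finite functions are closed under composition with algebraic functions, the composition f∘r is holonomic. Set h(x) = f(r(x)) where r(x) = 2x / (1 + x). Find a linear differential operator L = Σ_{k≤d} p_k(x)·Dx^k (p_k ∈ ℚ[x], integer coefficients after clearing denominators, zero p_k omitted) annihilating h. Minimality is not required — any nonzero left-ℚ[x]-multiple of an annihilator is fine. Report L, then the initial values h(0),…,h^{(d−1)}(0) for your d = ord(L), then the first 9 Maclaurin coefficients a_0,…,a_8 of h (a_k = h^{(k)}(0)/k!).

f: a_k = 4, 0, -2, 0, 1/6, 0, -1/180, 0, 1/10080, …
L₀ from L_f via x↦r, Dx↦r'^{-1}Dx.
L = 4 + (2 + 6·x + 6·x^2 + 2·x^3)·Dx + (1 + 4·x + 6·x^2 + 4·x^3 + x^4)·Dx^2  (order 2).
h: a_k = 4, 0, -8, 16, -64/3, 64/3, -616/45, -16/5, 9416/315, …
ICs: h(0) = 4, h′(0) = 0.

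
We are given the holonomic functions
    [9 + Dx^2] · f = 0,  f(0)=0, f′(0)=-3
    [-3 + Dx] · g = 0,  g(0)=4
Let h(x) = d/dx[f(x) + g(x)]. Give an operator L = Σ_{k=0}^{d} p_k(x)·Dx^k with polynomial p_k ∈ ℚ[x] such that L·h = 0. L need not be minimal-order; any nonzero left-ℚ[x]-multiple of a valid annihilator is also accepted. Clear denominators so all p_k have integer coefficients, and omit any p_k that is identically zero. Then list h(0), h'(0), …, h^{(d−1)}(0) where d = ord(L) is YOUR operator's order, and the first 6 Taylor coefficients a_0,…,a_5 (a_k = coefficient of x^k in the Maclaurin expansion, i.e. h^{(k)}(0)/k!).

L = 27 - 9·Dx + 3·Dx^2 - Dx^3  (order 3).
h: a_k = 9, 36, 135/2, 54, 243/8, 243/10, …
ICs: h(0) = 9, h′(0) = 36, h′′(0) = 135.

f: a_k = 0, -3, 0, 9/2, 0, -81/40, …
g: a_k = 4, 12, 18, 18, 27/2, 81/10, …
f+g: L₀ = lclm(L_f,L_g), ord ≤ 2+1.
Derive L from L₀ (diff closure).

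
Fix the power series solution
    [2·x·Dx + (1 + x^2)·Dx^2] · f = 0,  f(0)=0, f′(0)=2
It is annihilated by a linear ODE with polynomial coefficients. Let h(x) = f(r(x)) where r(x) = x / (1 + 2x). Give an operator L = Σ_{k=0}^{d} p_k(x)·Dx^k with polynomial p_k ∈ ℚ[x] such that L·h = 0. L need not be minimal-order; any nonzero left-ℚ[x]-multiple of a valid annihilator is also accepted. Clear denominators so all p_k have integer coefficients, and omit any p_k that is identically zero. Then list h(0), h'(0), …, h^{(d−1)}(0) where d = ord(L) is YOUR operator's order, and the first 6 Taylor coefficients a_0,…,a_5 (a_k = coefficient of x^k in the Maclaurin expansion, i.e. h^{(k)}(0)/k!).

L = (4 + 10·x)·Dx + (1 + 4·x + 5·x^2)·Dx^2  (order 2).
h: a_k = 0, 2, -4, 22/3, -12, 82/5, …
ICs: h(0) = 0, h′(0) = 2.

f: a_k = 0, 2, 0, -2/3, 0, 2/5, …
Substitute x→r, Dx→(1/r')Dx; clear ⇒ L₀.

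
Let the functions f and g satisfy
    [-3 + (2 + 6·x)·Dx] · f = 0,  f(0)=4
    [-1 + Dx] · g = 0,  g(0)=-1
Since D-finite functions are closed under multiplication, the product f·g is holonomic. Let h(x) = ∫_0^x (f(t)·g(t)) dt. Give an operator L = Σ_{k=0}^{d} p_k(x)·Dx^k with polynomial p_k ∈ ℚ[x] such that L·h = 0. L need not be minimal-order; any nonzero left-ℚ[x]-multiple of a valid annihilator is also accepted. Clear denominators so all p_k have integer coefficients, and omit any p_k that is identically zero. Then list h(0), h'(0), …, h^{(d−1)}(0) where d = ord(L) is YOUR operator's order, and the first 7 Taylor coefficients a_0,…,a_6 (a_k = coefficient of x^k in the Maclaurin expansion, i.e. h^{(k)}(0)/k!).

f: a_k = 4, 6, -9/2, 27/4, -405/32, 1701/64, -15309/256, …
g: a_k = -1, -1, -1/2, -1/6, -1/24, -1/120, -1/720, …
L₀ := L_f ⊗_s L_g (sym. prod.), ord ≤ 1.
∫: right-multiply L₀ by Dx.
L = (-5 - 6·x)·Dx + (2 + 6·x)·Dx^2  (order 2).
h: a_k = 0, -4, -5, -7/6, -71/48, 671/480, -16157/5760, …
ICs: h(0) = 0, h′(0) = -4.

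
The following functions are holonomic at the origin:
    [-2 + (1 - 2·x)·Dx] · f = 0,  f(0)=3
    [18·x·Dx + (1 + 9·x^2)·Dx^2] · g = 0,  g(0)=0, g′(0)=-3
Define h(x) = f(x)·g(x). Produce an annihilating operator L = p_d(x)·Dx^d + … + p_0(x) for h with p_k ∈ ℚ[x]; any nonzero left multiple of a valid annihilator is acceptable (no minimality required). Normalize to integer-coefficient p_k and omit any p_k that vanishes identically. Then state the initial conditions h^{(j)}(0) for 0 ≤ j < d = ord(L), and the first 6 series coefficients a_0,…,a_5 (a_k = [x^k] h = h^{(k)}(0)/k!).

L = 36·x + (4 - 18·x + 72·x^2)·Dx + (-1 + 2·x - 9·x^2 + 18·x^3)·Dx^2  (order 2).
h: a_k = 0, -9, -18, -9, -18, -909/5, …
ICs: h(0) = 0, h′(0) = -9.

f: a_k = 3, 6, 12, 24, 48, 96, …
g: a_k = 0, -3, 0, 9, 0, -243/5, …
f·g: L₀ = L_f ⊗_s L_g, ord ≤ 1·2.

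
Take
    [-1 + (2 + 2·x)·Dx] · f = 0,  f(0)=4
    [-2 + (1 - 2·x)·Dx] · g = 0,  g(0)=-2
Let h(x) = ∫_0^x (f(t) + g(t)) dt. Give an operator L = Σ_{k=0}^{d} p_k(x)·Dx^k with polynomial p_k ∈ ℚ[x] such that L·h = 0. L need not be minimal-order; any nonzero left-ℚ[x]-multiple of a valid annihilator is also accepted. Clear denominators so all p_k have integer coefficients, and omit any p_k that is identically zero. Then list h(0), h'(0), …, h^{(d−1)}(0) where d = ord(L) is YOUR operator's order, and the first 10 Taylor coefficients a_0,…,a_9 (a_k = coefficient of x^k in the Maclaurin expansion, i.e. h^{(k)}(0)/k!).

L = (6 + 4·x)·Dx + (-11 - 20·x - 12·x^2)·Dx^2 + (2 + 2·x - 8·x^2 - 8·x^3)·Dx^3  (order 3).
h: a_k = 0, 2, -1, -17/6, -63/16, -1029/160, -1363/128, -32789/1792, -131039/4096, -4194733/73728, …
ICs: h(0) = 0, h′(0) = 2, h′′(0) = -2.

f: a_k = 4, 2, -1/2, 1/4, -5/32, 7/64, -21/256, 33/512, -429/8192, 715/16384, …
g: a_k = -2, -4, -8, -16, -32, -64, -128, -256, -512, -1024, …
Weyl lclm of L_f,L_g ⇒ L₀ (ord ≤ 2).
h=∫h₀ ⇒ L = L₀·Dx.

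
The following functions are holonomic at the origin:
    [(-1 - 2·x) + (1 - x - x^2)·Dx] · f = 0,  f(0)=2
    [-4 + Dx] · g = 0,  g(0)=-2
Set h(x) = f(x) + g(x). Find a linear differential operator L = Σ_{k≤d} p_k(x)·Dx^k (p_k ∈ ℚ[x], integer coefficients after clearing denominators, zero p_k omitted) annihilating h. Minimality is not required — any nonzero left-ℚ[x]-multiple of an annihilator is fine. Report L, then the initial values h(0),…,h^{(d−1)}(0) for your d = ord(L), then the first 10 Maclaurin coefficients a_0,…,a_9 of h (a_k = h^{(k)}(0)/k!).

f: a_k = 2, 2, 4, 6, 10, 16, 26, 42, 68, 110, …
g: a_k = -2, -8, -16, -64/3, -64/3, -256/15, -512/45, -2048/315, -1024/315, -4096/2835, …
f+g: L₀ = lclm(L_f,L_g), ord ≤ 1+1.
L = (-8·x - 72·x^2 - 32·x^3) + (-12 + 38·x + 22·x^2 - 32·x^3 - 16·x^4)·Dx + (3 - 9·x - x^2 + 10·x^3 + 4·x^4)·Dx^2  (order 2).
h: a_k = 0, -6, -12, -46/3, -34/3, -16/15, 658/45, 11182/315, 20396/315, 307754/2835, …
ICs: h(0) = 0, h′(0) = -6.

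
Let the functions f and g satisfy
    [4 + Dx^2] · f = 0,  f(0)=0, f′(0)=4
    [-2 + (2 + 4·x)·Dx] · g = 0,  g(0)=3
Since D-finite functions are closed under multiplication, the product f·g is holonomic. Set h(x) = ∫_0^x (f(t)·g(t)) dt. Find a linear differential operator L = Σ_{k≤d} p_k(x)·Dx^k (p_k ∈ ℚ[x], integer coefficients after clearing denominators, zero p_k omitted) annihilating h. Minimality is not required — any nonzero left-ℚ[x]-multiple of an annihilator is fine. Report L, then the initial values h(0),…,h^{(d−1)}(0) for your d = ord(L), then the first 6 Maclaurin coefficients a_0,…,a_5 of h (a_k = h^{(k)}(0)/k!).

f: a_k = 0, 4, 0, -8/3, 0, 8/15, …
g: a_k = 3, 3, -3/2, 3/2, -15/8, 21/8, …
Product ⇒ symmetric product L₀, ord ≤ 2.
h=∫₀ˣh₀: take L = L₀·Dx.
L = (7 + 16·x + 16·x^2)·Dx + (-2 - 4·x)·Dx^2 + (1 + 4·x + 4·x^2)·Dx^3  (order 3).
h: a_k = 0, 0, 6, 4, -7/2, -2/5, …
ICs: h(0) = 0, h′(0) = 0, h′′(0) = 12.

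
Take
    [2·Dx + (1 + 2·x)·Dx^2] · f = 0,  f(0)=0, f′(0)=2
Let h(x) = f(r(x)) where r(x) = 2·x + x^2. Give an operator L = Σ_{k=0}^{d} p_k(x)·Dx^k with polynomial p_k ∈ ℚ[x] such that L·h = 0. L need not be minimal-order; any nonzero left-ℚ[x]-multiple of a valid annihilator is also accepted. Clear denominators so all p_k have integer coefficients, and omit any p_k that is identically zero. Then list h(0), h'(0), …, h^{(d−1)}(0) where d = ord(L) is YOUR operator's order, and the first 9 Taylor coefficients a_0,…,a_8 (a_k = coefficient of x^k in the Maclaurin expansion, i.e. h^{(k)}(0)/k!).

f: a_k = 0, 2, -2, 8/3, -4, 32/5, -32/3, 128/7, -32, …
h₀=f(r): pull back L_f along r ⇒ L₀.
L = (3 + 4·x + 2·x^2)·Dx + (1 + 5·x + 6·x^2 + 2·x^3)·Dx^2  (order 2).
h: a_k = 0, 4, -6, 40/3, -34, 464/5, -264, 5408/7, -2308, …
ICs: h(0) = 0, h′(0) = 4.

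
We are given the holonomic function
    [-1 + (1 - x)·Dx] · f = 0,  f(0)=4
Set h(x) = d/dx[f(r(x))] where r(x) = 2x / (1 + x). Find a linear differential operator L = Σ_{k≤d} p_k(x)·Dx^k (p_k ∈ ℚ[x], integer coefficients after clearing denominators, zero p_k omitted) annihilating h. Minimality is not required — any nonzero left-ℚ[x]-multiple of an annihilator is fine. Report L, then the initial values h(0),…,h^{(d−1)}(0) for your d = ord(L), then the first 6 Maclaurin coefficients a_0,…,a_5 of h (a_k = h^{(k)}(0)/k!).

f: a_k = 4, 4, 4, 4, 4, 4, …
h₀=f(r): pull back L_f along r ⇒ L₀.
Derive L from L₀ (diff closure).
L = 2 + (-1 + x)·Dx  (order 1).
h: a_k = 8, 16, 24, 32, 40, 48, …
ICs: h(0) = 8.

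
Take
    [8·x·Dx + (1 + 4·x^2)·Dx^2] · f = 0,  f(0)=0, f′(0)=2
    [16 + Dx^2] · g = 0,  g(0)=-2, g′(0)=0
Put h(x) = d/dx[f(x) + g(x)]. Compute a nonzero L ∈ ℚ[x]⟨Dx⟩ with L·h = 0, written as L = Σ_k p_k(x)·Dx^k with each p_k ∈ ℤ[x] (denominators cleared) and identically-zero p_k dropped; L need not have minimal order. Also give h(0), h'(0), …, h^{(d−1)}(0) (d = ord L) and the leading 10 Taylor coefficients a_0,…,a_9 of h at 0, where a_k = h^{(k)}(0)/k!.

L = (-512·x + 5120·x^3 + 4096·x^5) + (16 + 512·x^2 + 2304·x^4 + 2048·x^6)·Dx + (-32·x + 320·x^3 + 256·x^5)·Dx^2 + (1 + 32·x^2 + 144·x^4 + 128·x^6)·Dx^3  (order 3).
h: a_k = 2, 32, -8, -256/3, 32, 1024/15, -128, -8192/315, 512, 16384/2835, …
ICs: h(0) = 2, h′(0) = 32, h′′(0) = -16.

f: a_k = 0, 2, 0, -8/3, 0, 32/5, 0, -128/7, 0, 512/9, …
g: a_k = -2, 0, 16, 0, -64/3, 0, 512/45, 0, -1024/315, 0, …
Weyl lclm of L_f,L_g ⇒ L₀ (ord ≤ 4).
Derive L from L₀ (diff closure).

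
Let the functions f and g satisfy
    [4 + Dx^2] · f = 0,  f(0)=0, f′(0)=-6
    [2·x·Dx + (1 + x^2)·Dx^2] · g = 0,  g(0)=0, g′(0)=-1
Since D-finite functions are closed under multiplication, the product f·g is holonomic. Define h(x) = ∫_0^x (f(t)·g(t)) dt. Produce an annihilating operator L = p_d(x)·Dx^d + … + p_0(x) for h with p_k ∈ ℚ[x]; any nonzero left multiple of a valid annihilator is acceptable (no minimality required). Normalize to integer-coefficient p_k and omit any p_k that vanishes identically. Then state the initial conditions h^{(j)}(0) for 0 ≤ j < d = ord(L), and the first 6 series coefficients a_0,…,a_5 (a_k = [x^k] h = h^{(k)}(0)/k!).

L = (160 + 464·x^2 + 464·x^4 + 256·x^6 + 64·x^8)·Dx + (96·x + 224·x^3 + 192·x^5 + 64·x^7)·Dx^2 + (60 + 188·x^2 + 216·x^4 + 128·x^6 + 32·x^8)·Dx^3 + (24·x + 56·x^3 + 48·x^5 + 16·x^7)·Dx^4 + (5 + 18·x^2 + 25·x^4 + 16·x^6 + 4·x^8)·Dx^5  (order 5).
h: a_k = 0, 0, 0, 2, 0, -6/5, …
ICs: h(0) = 0, h′(0) = 0, h′′(0) = 0, h′′′(0) = 12, h′′′′(0) = 0.

f: a_k = 0, -6, 0, 4, 0, -4/5, …
g: a_k = 0, -1, 0, 1/3, 0, -1/5, …
L₀ := L_f ⊗_s L_g (sym. prod.), ord ≤ 4.
h=∫h₀ ⇒ L = L₀·Dx.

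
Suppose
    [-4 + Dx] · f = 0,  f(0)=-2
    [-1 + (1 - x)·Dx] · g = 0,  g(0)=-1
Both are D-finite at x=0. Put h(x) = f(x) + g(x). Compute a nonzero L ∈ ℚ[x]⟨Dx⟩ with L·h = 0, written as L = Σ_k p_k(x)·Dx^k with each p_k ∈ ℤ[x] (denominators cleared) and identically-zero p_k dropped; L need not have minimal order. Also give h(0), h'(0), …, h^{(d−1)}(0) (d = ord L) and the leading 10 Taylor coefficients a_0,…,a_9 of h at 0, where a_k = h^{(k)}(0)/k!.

f: a_k = -2, -8, -16, -64/3, -64/3, -256/15, -512/45, -2048/315, -1024/315, -4096/2835, …
g: a_k = -1, -1, -1, -1, -1, -1, -1, -1, -1, -1, …
h₀=f+g: left-lcm gives L₀, ord ≤ 2.
L = (-8 + 16·x) + (14 - 32·x + 16·x^2)·Dx + (-3 + 7·x - 4·x^2)·Dx^2  (order 2).
h: a_k = -3, -9, -17, -67/3, -67/3, -271/15, -557/45, -2363/315, -1339/315, -6931/2835, …
ICs: h(0) = -3, h′(0) = -9.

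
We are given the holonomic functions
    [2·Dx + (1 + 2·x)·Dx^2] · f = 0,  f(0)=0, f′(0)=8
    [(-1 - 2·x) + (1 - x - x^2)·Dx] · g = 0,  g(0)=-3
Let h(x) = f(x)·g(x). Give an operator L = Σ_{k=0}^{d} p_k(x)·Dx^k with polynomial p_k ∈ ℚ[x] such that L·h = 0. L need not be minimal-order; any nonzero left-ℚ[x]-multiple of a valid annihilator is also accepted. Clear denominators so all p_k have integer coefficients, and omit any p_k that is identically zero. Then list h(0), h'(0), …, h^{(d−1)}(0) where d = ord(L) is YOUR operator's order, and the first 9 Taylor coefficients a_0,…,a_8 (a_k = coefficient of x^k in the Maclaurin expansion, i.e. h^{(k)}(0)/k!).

f: a_k = 0, 8, -8, 32/3, -16, 128/5, -128/3, 512/7, -128, …
g: a_k = -3, -3, -6, -9, -15, -24, -39, -63, -102, …
L₀ := L_f ⊗_s L_g (sym. prod.), ord ≤ 2.
L = (4 + 8·x) + (10·x + 10·x^2)·Dx + (-1 - x + 3·x^2 + 2·x^3)·Dx^2  (order 2).
h: a_k = 0, -24, 0, -56, -8, -704/5, -104/5, -13336/35, -624/35, …
ICs: h(0) = 0, h′(0) = -24.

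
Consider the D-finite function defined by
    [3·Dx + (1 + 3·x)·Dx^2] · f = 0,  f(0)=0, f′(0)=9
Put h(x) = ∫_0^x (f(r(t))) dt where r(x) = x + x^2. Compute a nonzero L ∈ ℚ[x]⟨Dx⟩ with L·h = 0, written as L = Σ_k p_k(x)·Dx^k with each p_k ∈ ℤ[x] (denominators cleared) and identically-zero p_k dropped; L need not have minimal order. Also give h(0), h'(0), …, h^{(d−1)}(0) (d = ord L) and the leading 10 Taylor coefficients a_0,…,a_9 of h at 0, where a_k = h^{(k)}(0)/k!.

L = (1 + 6·x + 6·x^2)·Dx^2 + (1 + 5·x + 9·x^2 + 6·x^3)·Dx^3  (order 3).
h: a_k = 0, 0, 9/2, -3/2, 0, 27/20, -27/10, 27/7, -243/56, 27/8, …
ICs: h(0) = 0, h′(0) = 0, h′′(0) = 9.

f: a_k = 0, 9, -27/2, 27, -243/4, 729/5, -729/2, 6561/7, -19683/8, 6561, …
f∘r: x↦r, Dx↦Dx/r' in L_f ⇒ L₀.
h=∫₀ˣh₀: take L = L₀·Dx.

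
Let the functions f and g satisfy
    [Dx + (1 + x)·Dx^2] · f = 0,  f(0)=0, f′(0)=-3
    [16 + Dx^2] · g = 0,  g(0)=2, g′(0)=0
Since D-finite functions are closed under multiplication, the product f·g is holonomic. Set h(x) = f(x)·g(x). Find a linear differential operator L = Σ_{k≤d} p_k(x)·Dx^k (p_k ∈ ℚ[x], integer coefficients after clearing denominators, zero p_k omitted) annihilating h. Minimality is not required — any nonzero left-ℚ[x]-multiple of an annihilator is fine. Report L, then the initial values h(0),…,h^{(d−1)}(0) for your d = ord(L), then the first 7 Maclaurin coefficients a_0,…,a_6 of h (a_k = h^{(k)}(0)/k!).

L = (15072 + 62976·x + 97024·x^2 + 65536·x^3 + 16384·x^4) + (1984 + 6080·x + 6144·x^2 + 2048·x^3)·Dx + (1950 + 8000·x + 12192·x^2 + 8192·x^3 + 2048·x^4)·Dx^2 + (124 + 380·x + 384·x^2 + 128·x^3)·Dx^3 + (63 + 254·x + 383·x^2 + 256·x^3 + 64·x^4)·Dx^4  (order 4).
h: a_k = 0, -6, 3, 46, -45/2, -246/5, 21, …
ICs: h(0) = 0, h′(0) = -6, h′′(0) = 6, h′′′(0) = 276.

f: a_k = 0, -3, 3/2, -1, 3/4, -3/5, 1/2, …
g: a_k = 2, 0, -16, 0, 64/3, 0, -512/45, …
Sym-product of L_f,L_g gives L₀ (≤ ord 4).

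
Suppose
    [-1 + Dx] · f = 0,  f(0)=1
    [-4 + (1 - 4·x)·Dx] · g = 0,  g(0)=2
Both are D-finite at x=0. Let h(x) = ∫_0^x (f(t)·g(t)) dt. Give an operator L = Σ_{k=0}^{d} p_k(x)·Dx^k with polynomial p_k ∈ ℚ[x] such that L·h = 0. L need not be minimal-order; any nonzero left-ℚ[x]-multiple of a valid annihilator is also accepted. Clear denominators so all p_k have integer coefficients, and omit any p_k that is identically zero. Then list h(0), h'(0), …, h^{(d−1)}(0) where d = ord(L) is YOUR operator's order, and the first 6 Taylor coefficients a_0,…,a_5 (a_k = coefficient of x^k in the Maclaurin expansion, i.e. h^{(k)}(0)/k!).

L = (5 - 4·x)·Dx + (-1 + 4·x)·Dx^2  (order 2).
h: a_k = 0, 2, 5, 41/3, 493/12, 7889/60, …
ICs: h(0) = 0, h′(0) = 2.

f: a_k = 1, 1, 1/2, 1/6, 1/24, 1/120, …
g: a_k = 2, 8, 32, 128, 512, 2048, …
L₀ := L_f ⊗_s L_g (sym. prod.), ord ≤ 1.
h=∫h₀ ⇒ L = L₀·Dx.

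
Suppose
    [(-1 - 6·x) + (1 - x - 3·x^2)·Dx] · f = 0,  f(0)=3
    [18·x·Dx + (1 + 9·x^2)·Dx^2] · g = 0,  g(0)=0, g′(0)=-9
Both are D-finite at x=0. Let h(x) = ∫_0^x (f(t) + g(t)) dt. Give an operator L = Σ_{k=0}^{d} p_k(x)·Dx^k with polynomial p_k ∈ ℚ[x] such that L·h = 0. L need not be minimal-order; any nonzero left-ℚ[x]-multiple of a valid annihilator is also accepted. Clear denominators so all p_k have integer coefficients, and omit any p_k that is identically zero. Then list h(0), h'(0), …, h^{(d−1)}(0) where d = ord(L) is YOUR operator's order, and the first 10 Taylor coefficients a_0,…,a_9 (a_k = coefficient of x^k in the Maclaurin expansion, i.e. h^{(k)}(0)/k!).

f: a_k = 3, 3, 12, 21, 57, 120, 291, 651, 1524, 3477, …
g: a_k = 0, -9, 0, 27, 0, -729/5, 0, 6561/7, 0, -6561, …
h₀=f+g: left-lcm gives L₀, ord ≤ 3.
h=∫₀ˣh₀: take L = L₀·Dx.
L = (-72 + 288·x + 4428·x^2 + 9720·x^3 + 33534·x^4 + 13122·x^6)·Dx^2 + (30 + 180·x + 144·x^2 + 1728·x^3 + 9153·x^4 + 23814·x^5 + 2187·x^6 + 13122·x^7)·Dx^3 + (-4 - 14·x - 114·x^2 + 36·x^3 - 459·x^4 + 1539·x^5 + 2430·x^6 + 729·x^7 + 2187·x^8)·Dx^4  (order 4).
h: a_k = 0, 3, -3, 4, 12, 57/5, -43/10, 291/7, 5559/28, 508/3, …
ICs: h(0) = 0, h′(0) = 3, h′′(0) = -6, h′′′(0) = 24.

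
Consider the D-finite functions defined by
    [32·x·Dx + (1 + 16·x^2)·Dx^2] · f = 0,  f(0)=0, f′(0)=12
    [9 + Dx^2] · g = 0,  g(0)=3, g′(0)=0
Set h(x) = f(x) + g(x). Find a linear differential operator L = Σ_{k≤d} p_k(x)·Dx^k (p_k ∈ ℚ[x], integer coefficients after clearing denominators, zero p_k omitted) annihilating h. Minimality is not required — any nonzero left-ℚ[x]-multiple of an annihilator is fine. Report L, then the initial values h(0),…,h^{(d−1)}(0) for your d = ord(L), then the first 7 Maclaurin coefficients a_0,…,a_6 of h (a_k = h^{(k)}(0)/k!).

f: a_k = 0, 12, 0, -64, 0, 3072/5, 0, …
g: a_k = 3, 0, -27/2, 0, 81/8, 0, -243/80, …
L₀ := lclm(L_f,L_g); ord L₀ ≤ 2+2.
L = (-52704·x + 967680·x^3 + 663552·x^5)·Dx + (-207 + 13104·x^2 + 283392·x^4 + 331776·x^6)·Dx^2 + (-5856·x + 107520·x^3 + 73728·x^5)·Dx^3 + (-23 + 1456·x^2 + 31488·x^4 + 36864·x^6)·Dx^4  (order 4).
h: a_k = 3, 12, -27/2, -64, 81/8, 3072/5, -243/80, …
ICs: h(0) = 3, h′(0) = 12, h′′(0) = -27, h′′′(0) = -384.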